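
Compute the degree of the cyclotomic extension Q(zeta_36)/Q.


The degree equals Euler's totient phi(36).
36 = 2^2 * 3^2
phi(36) = 12

12


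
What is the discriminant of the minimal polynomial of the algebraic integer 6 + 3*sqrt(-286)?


The element 6 + 3*sqrt(-286) has minimal polynomial:
x^2 - 12*x + 2610
Discriminant = (-12)^2 - 4*(2610)
= 144 - 10440
= -10296

-10296


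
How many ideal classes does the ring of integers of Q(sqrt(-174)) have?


K = Q(sqrt(-174)). d mod 4 = 2, so D = disc(K) = 4d = -696
h(K) equals the number of primitive reduced positive-definite forms (a, b, c) = a*x^2 + b*x*y + c*y^2 with b^2 - 4ac = D,
where reduced means |b| <= a <= c, with b >= 0 whenever |b| = a or a = c, and primitive means gcd(a, b, c) = 1.
Reduced forces 3a^2 <= |D| = 696, so 1 <= a <= 15; b must have the parity of D, and c = (b^2 - D)/(4a) must be an integer >= a.
Enumerate a = 1..15, b in [-a, a]:
  a=1: (1, 0, 174)  [1]
  a=2: (2, 0, 87)  [1]
  a=3: (3, 0, 58)  [1]
  a=4: none
  a=5: (5, -2, 35), (5, 2, 35)  [2]
  a=6: (6, 0, 29)  [1]
  a=7: (7, -2, 25), (7, 2, 25)  [2]
  a=8..9: none
  a=10: (10, -8, 19), (10, 8, 19)  [2]
  a=11..13: none
  a=14: (14, -12, 15), (14, 12, 15)  [2]
  a=15: none
Total reduced forms: 1 + 1 + 1 + 2 + 1 + 2 + 2 + 2 = 12
h = 12

12


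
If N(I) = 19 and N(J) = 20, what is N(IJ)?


N(IJ) = N(I) * N(J)
= 19 * 20
= 380

380


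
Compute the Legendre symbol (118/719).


p = 719 is prime, so compute (118/719) with the reciprocity algorithm (Jacobi-symbol steps: pull out 2s via (2/n), flip via reciprocity, reduce):
  pull out 2: (2/719) = +1  (since 719 mod 8 = 7)
  reciprocity: (59/719) -> -(719/59)
  reduce: (11/59)
  reciprocity: (11/59) -> -(59/11)
  reduce: (4/11)
  pull out 2: (2/11) = -1  (since 11 mod 8 = 3)
  pull out 2: (2/11) = -1  (since 11 mod 8 = 3)
  (1/11) = 1
Product of signs = 1
(118/719) = 1

1


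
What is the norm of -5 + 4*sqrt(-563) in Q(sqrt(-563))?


N(a + b*sqrt(d)) = a^2 - d*b^2
= (-5)^2 - (-563)*(4)^2
= 25 + 9008
= 9033

9033


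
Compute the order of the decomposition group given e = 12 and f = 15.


|D_P| = e * f
= 12 * 15
= 180

180


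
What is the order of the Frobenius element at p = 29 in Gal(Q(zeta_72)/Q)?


The Frobenius at p in Gal(Q(zeta_n)/Q) = (Z/nZ)* is the class of p, so its order is ord_72(29), the smallest k >= 1 with 29^k = 1 mod 72.
n = 72 = 2^3 * 3^2, phi(72) = 24; the order divides phi(n).
Divisors of 24: 1, 2, 3, 4, 6, 8, 12, 24
Repeated squaring mod 72: 29^1 = 29, 29^2 = 49, 29^4 = 25, 29^8 = 49, 29^16 = 25
Test divisors in increasing order:
  k=1: 29^1 = 29 mod 72
  k=2: 29^2 = 49 mod 72
  k=3: 29^3 = 49 * 29 = 53 mod 72
  k=4: 29^4 = 25 mod 72
  k=6: 29^6 = 25 * 49 = 1 mod 72  <- first divisor giving 1
Order = 6

6


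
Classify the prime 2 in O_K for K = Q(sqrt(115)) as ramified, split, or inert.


K = Q(sqrt(115)). Since d mod 4 = 3, disc(K) = 460.
Check p | disc: 460 mod 2 = 0.
p divides disc, so p ramifies: (p) = P^2 with e=2, f=1, g=1.
Therefore p is ramified.

ramified


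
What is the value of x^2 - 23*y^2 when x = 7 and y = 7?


x^2 - d*y^2
= 7^2 - 23*7^2
= 49 - 1127
= -1078

-1078


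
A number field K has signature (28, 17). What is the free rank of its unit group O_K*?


By Dirichlet's unit theorem:
rank = r1 + r2 - 1
= 28 + 17 - 1
= 44

44


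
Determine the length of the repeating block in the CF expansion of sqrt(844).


Run the CF algorithm for sqrt(844).
a_0 = floor(sqrt(844)) = 29; set m_0=0, q_0=1.
Recurrence: m' = q*a - m,  q' = (d - m'^2)/q,  a' = floor((a_0 + m')/q').
  step 1: m=29, q=3, a=19
  step 2: m=28, q=20, a=2
  step 3: m=12, q=35, a=1
  step 4: m=23, q=9, a=5
  step 5: m=22, q=40, a=1
  step 6: m=18, q=13, a=3
  step 7: m=21, q=31, a=1
  step 8: m=10, q=24, a=1
  step 9: m=14, q=27, a=1
  step 10: m=13, q=25, a=1
  step 11: m=12, q=28, a=1
  step 12: m=16, q=21, a=2
  step 13: m=26, q=8, a=6
  step 14: m=22, q=45, a=1
  step 15: m=23, q=7, a=7
  step 16: m=26, q=24, a=2
  step 17: m=22, q=15, a=3
  step 18: m=23, q=21, a=2
  step 19: m=19, q=23, a=2
  step 20: m=27, q=5, a=11
  step 21: m=28, q=12, a=4
  step 22: m=20, q=37, a=1
  step 23: m=17, q=15, a=3
  step 24: m=28, q=4, a=14
  step 25: m=28, q=15, a=3
  step 26: m=17, q=37, a=1
  step 27: m=20, q=12, a=4
  step 28: m=28, q=5, a=11
  step 29: m=27, q=23, a=2
  step 30: m=19, q=21, a=2
  step 31: m=23, q=15, a=3
  step 32: m=22, q=24, a=2
  step 33: m=26, q=7, a=7
  step 34: m=23, q=45, a=1
  step 35: m=22, q=8, a=6
  step 36: m=26, q=21, a=2
  step 37: m=16, q=28, a=1
  step 38: m=12, q=25, a=1
  step 39: m=13, q=27, a=1
  step 40: m=14, q=24, a=1
  step 41: m=10, q=31, a=1
  step 42: m=21, q=13, a=3
  step 43: m=18, q=40, a=1
  step 44: m=22, q=9, a=5
  step 45: m=23, q=35, a=1
  step 46: m=12, q=20, a=2
  step 47: m=28, q=3, a=19
  step 48: m=29, q=1, a=58
a_48 = 2*a_0 = 58, so the period closes here.
sqrt(844) = [29; 19, 2, 1, 5, 1, 3, 1, 1, 1, 1, 1, 2, 6, 1, 7, 2, 3, 2, 2, 11, 4, 1, 3, 14, 3, 1, 4, 11, 2, 2, 3, 2, 7, 1, 6, 2, 1, 1, 1, 1, 1, 3, 1, 5, 1, 2, 19, 58]
Period length = 48

48


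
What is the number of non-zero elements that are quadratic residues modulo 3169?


For prime p, the number of non-zero quadratic residues is (p-1)/2.
= (3169-1)/2
= 1584

1584


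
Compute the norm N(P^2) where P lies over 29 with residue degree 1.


N(P^a) = p^(a*f)
= 29^(2*1)
= 29^2
= 841

841


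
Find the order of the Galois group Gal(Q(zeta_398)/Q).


|Gal(Q(zeta_398)/Q)| = phi(398)
= 198

198


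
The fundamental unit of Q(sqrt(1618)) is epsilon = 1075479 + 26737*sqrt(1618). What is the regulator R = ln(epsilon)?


epsilon = 1075479 + 26737*sqrt(1618)
= 2.1510e+06
R = ln(2.1510e+06)
= 14.5814

14.5814


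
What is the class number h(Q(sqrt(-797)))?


K = Q(sqrt(-797)). d mod 4 = 3, so D = disc(K) = 4d = -3188
h(K) equals the number of primitive reduced positive-definite forms (a, b, c) = a*x^2 + b*x*y + c*y^2 with b^2 - 4ac = D,
where reduced means |b| <= a <= c, with b >= 0 whenever |b| = a or a = c, and primitive means gcd(a, b, c) = 1.
Reduced forces 3a^2 <= |D| = 3188, so 1 <= a <= 32; b must have the parity of D, and c = (b^2 - D)/(4a) must be an integer >= a.
Enumerate a = 1..32, b in [-a, a]:
  a=1: (1, 0, 797)  [1]
  a=2: (2, 2, 399)  [1]
  a=3: (3, -2, 266), (3, 2, 266)  [2]
  a=4..5: none
  a=6: (6, -2, 133), (6, 2, 133)  [2]
  a=7: (7, -2, 114), (7, 2, 114)  [2]
  a=8: none
  a=9: (9, -4, 89), (9, 4, 89)  [2]
  a=10..12: none
  a=13: (13, -6, 62), (13, 6, 62)  [2]
  a=14: (14, -2, 57), (14, 2, 57)  [2]
  a=15..16: none
  a=17: (17, -12, 49), (17, 12, 49)  [2]
  a=18: (18, -14, 47), (18, 14, 47)  [2]
  a=19: (19, -2, 42), (19, 2, 42)  [2]
  a=20: none
  a=21: (21, -16, 41), (21, -2, 38), (21, 2, 38), (21, 16, 41)  [4]
  a=22: none
  a=23: (23, -20, 39), (23, 20, 39)  [2]
  a=24..25: none
  a=26: (26, -6, 31), (26, 6, 31)  [2]
  a=27: (27, -22, 34), (27, 22, 34)  [2]
  a=28..32: none
Total reduced forms: 1 + 1 + 2 + 2 + 2 + 2 + 2 + 2 + 2 + 2 + 2 + 4 + 2 + 2 + 2 = 30
h = 30

30


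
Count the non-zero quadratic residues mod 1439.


For prime p, the number of non-zero quadratic residues is (p-1)/2.
= (1439-1)/2
= 719

719


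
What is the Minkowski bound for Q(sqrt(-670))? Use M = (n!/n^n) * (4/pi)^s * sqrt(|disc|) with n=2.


d = -670, d mod 4 = 2, so disc(K) = 4d = -2680; |disc(K)| = 2680
Imaginary quadratic field, so n = 2, s = r2 = 1, r1 = 0
M = (n!/n^n) * (4/pi)^s * sqrt(|disc(K)|) = (2!/2^2) * (4/pi)^1 * sqrt(2680)
= 0.5 * 1.273240 * 51.768716
= 32.9570

32.9570


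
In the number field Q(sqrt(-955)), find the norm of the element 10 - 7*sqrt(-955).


N(a + b*sqrt(d)) = a^2 - d*b^2
= (10)^2 - (-955)*(-7)^2
= 100 + 46795
= 46895

46895


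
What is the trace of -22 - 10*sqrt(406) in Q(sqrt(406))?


Tr(a + b*sqrt(d)) = (a + b*sqrt(d)) + (a - b*sqrt(d)) = 2a
= 2 * (-22)
= -44

-44


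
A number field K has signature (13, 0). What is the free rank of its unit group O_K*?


By Dirichlet's unit theorem:
rank = r1 + r2 - 1
= 13 + 0 - 1
= 12

12


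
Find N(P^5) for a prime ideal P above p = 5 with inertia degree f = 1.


N(P^a) = p^(a*f)
= 5^(5*1)
= 5^5
= 3125

3125


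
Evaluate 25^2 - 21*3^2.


x^2 - d*y^2
= 25^2 - 21*3^2
= 625 - 189
= 436

436


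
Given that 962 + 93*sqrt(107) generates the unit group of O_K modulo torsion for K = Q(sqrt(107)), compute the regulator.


epsilon = 962 + 93*sqrt(107)
= 1923.9995
R = ln(1923.9995)
= 7.5622

7.5622


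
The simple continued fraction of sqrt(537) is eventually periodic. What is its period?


Run the CF algorithm for sqrt(537).
a_0 = floor(sqrt(537)) = 23; set m_0=0, q_0=1.
Recurrence: m' = q*a - m,  q' = (d - m'^2)/q,  a' = floor((a_0 + m')/q').
  step 1: m=23, q=8, a=5
  step 2: m=17, q=31, a=1
  step 3: m=14, q=11, a=3
  step 4: m=19, q=16, a=2
  step 5: m=13, q=23, a=1
  step 6: m=10, q=19, a=1
  step 7: m=9, q=24, a=1
  step 8: m=15, q=13, a=2
  step 9: m=11, q=32, a=1
  step 10: m=21, q=3, a=14
  step 11: m=21, q=32, a=1
  step 12: m=11, q=13, a=2
  step 13: m=15, q=24, a=1
  step 14: m=9, q=19, a=1
  step 15: m=10, q=23, a=1
  step 16: m=13, q=16, a=2
  step 17: m=19, q=11, a=3
  step 18: m=14, q=31, a=1
  step 19: m=17, q=8, a=5
  step 20: m=23, q=1, a=46
a_20 = 2*a_0 = 46, so the period closes here.
sqrt(537) = [23; 5, 1, 3, 2, 1, 1, 1, 2, 1, 14, 1, 2, 1, 1, 1, 2, 3, 1, 5, 46]
Period length = 20

20


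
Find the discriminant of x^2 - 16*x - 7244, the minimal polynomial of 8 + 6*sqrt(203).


The element 8 + 6*sqrt(203) has minimal polynomial:
x^2 - 16*x - 7244
Discriminant = (-16)^2 - 4*(-7244)
= 256 + 28976
= 29232

29232


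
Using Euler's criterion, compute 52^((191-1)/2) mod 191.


p = 191 is prime and the exponent is (p-1)/2 = 95, so by Euler's criterion 52^95 = (52/191) = +1 or -1 mod 191.
Compute by square-and-multiply:
  95 = 64 + 16 + 8 + 4 + 2 + 1 (binary 1011111)
  Repeated squaring mod 191: 52^1 = 52, 52^2 = 30, 52^4 = 136, 52^8 = 160, 52^16 = 6, 52^32 = 36, 52^64 = 150
  52^95 = 52^64 * 52^16 * 52^8 * 52^4 * 52^2 * 52^1 = 150 * 6 * 160 * 136 * 30 * 52 mod 191
    150 * 6 = 900 = 136 mod 191
    136 * 160 = 21760 = 177 mod 191
    177 * 136 = 24072 = 6 mod 191
    6 * 30 = 180 = 180 mod 191
    180 * 52 = 9360 = 1 mod 191
  52^95 = 1 mod 191
Result 1: 52 is a quadratic residue mod 191.
52^95 mod 191 = 1

1


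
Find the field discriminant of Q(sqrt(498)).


For K = Q(sqrt(d)) with d squarefree: disc(K) = d if d = 1 mod 4, and disc(K) = 4d if d = 2 or 3 mod 4.
Here d = 498, and d mod 4 = 2.
d = 2 mod 4, not 1 (O_K = Z[sqrt(d)]), so disc(K) = 4d = 4 * (498) = 1992

1992


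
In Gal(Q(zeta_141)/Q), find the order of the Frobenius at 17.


The Frobenius at p in Gal(Q(zeta_n)/Q) = (Z/nZ)* is the class of p, so its order is ord_141(17), the smallest k >= 1 with 17^k = 1 mod 141.
n = 141 = 3 * 47, phi(141) = 92; the order divides phi(n).
Divisors of 92: 1, 2, 4, 23, 46, 92
Repeated squaring mod 141: 17^1 = 17, 17^2 = 7, 17^4 = 49, 17^8 = 4, 17^16 = 16, 17^32 = 115, 17^64 = 112
Test divisors in increasing order:
  k=1: 17^1 = 17 mod 141
  k=2: 17^2 = 7 mod 141
  k=4: 17^4 = 49 mod 141
  k=23: 17^23 = 16 * 49 * 7 * 17 = 95 mod 141
  k=46: 17^46 = 115 * 4 * 49 * 7 = 1 mod 141  <- first divisor giving 1
Order = 46

46


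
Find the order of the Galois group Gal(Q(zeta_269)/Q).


|Gal(Q(zeta_269)/Q)| = phi(269)
= 268

268


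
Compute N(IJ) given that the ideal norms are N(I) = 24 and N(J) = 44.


N(IJ) = N(I) * N(J)
= 24 * 44
= 1056

1056


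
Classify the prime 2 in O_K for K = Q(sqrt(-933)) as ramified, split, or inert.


K = Q(sqrt(-933)). Since d mod 4 = 3, disc(K) = -3732.
Check p | disc: -3732 mod 2 = 0.
p divides disc, so p ramifies: (p) = P^2 with e=2, f=1, g=1.
Therefore p is ramified.

ramified


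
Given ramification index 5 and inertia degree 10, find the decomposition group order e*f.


|D_P| = e * f
= 5 * 10
= 50

50


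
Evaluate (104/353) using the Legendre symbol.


p = 353 is prime, so compute (104/353) with the reciprocity algorithm (Jacobi-symbol steps: pull out 2s via (2/n), flip via reciprocity, reduce):
  pull out 2: (2/353) = +1  (since 353 mod 8 = 1)
  pull out 2: (2/353) = +1  (since 353 mod 8 = 1)
  pull out 2: (2/353) = +1  (since 353 mod 8 = 1)
  reciprocity: (13/353) -> +(353/13)
  reduce: (2/13)
  pull out 2: (2/13) = -1  (since 13 mod 8 = 5)
  (1/13) = 1
Product of signs = -1
(104/353) = -1

-1


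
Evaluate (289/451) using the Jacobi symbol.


Compute (289/451) via quadratic reciprocity:
  reciprocity: (289/451) -> +(451/289)
  reduce: (162/289)
  pull out 2: (2/289) = +1  (since 289 mod 8 = 1)
  reciprocity: (81/289) -> +(289/81)
  reduce: (46/81)
  pull out 2: (2/81) = +1  (since 81 mod 8 = 1)
  reciprocity: (23/81) -> +(81/23)
  reduce: (12/23)
  pull out 2: (2/23) = +1  (since 23 mod 8 = 7)
  pull out 2: (2/23) = +1  (since 23 mod 8 = 7)
  reciprocity: (3/23) -> -(23/3)
  reduce: (2/3)
  pull out 2: (2/3) = -1  (since 3 mod 8 = 3)
  (1/3) = 1
Product of signs = 1

1


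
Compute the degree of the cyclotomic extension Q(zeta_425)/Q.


The degree equals Euler's totient phi(425).
425 = 5^2 * 17
phi(425) = 320

320


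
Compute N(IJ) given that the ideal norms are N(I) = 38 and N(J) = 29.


N(IJ) = N(I) * N(J)
= 38 * 29
= 1102

1102


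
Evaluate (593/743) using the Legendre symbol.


p = 743 is prime, so compute (593/743) with the reciprocity algorithm (Jacobi-symbol steps: pull out 2s via (2/n), flip via reciprocity, reduce):
  reciprocity: (593/743) -> +(743/593)
  reduce: (150/593)
  pull out 2: (2/593) = +1  (since 593 mod 8 = 1)
  reciprocity: (75/593) -> +(593/75)
  reduce: (68/75)
  pull out 2: (2/75) = -1  (since 75 mod 8 = 3)
  pull out 2: (2/75) = -1  (since 75 mod 8 = 3)
  reciprocity: (17/75) -> +(75/17)
  reduce: (7/17)
  reciprocity: (7/17) -> +(17/7)
  reduce: (3/7)
  reciprocity: (3/7) -> -(7/3)
  reduce: (1/3)
  (1/3) = 1
Product of signs = -1
(593/743) = -1

-1


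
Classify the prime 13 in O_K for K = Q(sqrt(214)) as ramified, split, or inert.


K = Q(sqrt(214)). Since d mod 4 = 2, disc(K) = 856.
Check p | disc: 856 mod 13 = 11.
p does not divide disc. Compute Legendre symbol (d/p):
6^((13-1)/2) mod 13 = -1
(d/p) = -1, so p is inert: (p) stays prime with e=1, f=2, g=1.
Therefore p is inert.

inert


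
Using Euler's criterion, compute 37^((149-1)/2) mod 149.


p = 149 is prime and the exponent is (p-1)/2 = 74, so by Euler's criterion 37^74 = (37/149) = +1 or -1 mod 149.
Compute by square-and-multiply:
  74 = 64 + 8 + 2 (binary 1001010)
  Repeated squaring mod 149: 37^1 = 37, 37^2 = 28, 37^4 = 39, 37^8 = 31, 37^16 = 67, 37^32 = 19, 37^64 = 63
  37^74 = 37^64 * 37^8 * 37^2 = 63 * 31 * 28 mod 149
    63 * 31 = 1953 = 16 mod 149
    16 * 28 = 448 = 1 mod 149
  37^74 = 1 mod 149
Result 1: 37 is a quadratic residue mod 149.
37^74 mod 149 = 1

1


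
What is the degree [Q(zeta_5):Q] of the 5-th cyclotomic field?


The degree equals Euler's totient phi(5).
5 = 5
phi(5) = 4

4


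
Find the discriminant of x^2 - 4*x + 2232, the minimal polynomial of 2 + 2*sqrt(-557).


The element 2 + 2*sqrt(-557) has minimal polynomial:
x^2 - 4*x + 2232
Discriminant = (-4)^2 - 4*(2232)
= 16 - 8928
= -8912

-8912


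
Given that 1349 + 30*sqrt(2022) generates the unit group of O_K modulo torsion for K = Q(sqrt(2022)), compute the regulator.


epsilon = 1349 + 30*sqrt(2022)
= 2697.9996
R = ln(2697.9996)
= 7.9003

7.9003


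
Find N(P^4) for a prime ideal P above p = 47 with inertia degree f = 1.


N(P^a) = p^(a*f)
= 47^(4*1)
= 47^4
= 4879681

4879681


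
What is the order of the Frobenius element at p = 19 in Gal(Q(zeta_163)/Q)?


The Frobenius at p in Gal(Q(zeta_n)/Q) = (Z/nZ)* is the class of p, so its order is ord_163(19), the smallest k >= 1 with 19^k = 1 mod 163.
n = 163 = 163, phi(163) = 162; the order divides phi(n).
Divisors of 162: 1, 2, 3, 6, 9, 18, 27, 54, 81, 162
Repeated squaring mod 163: 19^1 = 19, 19^2 = 35, 19^4 = 84, 19^8 = 47, 19^16 = 90, 19^32 = 113, 19^64 = 55, 19^128 = 91
Test divisors in increasing order:
  k=1: 19^1 = 19 mod 163
  k=2: 19^2 = 35 mod 163
  k=3: 19^3 = 35 * 19 = 13 mod 163
  k=6: 19^6 = 84 * 35 = 6 mod 163
  k=9: 19^9 = 47 * 19 = 78 mod 163
  k=18: 19^18 = 90 * 35 = 53 mod 163
  k=27: 19^27 = 90 * 47 * 35 * 19 = 59 mod 163
  k=54: 19^54 = 113 * 90 * 84 * 35 = 58 mod 163
  k=81: 19^81 = 55 * 90 * 19 = 162 mod 163
  k=162: 19^162 = 91 * 113 * 35 = 1 mod 163  <- first divisor giving 1
Order = 162

162


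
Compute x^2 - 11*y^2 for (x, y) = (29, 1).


x^2 - d*y^2
= 29^2 - 11*1^2
= 841 - 11
= 830

830


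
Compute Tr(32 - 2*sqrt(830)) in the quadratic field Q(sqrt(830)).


Tr(a + b*sqrt(d)) = (a + b*sqrt(d)) + (a - b*sqrt(d)) = 2a
= 2 * (32)
= 64

64


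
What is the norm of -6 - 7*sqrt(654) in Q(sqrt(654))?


N(a + b*sqrt(d)) = a^2 - d*b^2
= (-6)^2 - (654)*(-7)^2
= 36 - 32046
= -32010

-32010


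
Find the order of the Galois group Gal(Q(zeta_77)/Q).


|Gal(Q(zeta_77)/Q)| = phi(77)
= 60

60


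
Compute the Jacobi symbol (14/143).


Compute (14/143) via quadratic reciprocity:
  pull out 2: (2/143) = +1  (since 143 mod 8 = 7)
  reciprocity: (7/143) -> -(143/7)
  reduce: (3/7)
  reciprocity: (3/7) -> -(7/3)
  reduce: (1/3)
  (1/3) = 1
Product of signs = 1

1


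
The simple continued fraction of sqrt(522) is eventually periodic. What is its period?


Run the CF algorithm for sqrt(522).
a_0 = floor(sqrt(522)) = 22; set m_0=0, q_0=1.
Recurrence: m' = q*a - m,  q' = (d - m'^2)/q,  a' = floor((a_0 + m')/q').
  step 1: m=22, q=38, a=1
  step 2: m=16, q=7, a=5
  step 3: m=19, q=23, a=1
  step 4: m=4, q=22, a=1
  step 5: m=18, q=9, a=4
  step 6: m=18, q=22, a=1
  step 7: m=4, q=23, a=1
  step 8: m=19, q=7, a=5
  step 9: m=16, q=38, a=1
  step 10: m=22, q=1, a=44
a_10 = 2*a_0 = 44, so the period closes here.
sqrt(522) = [22; 1, 5, 1, 1, 4, 1, 1, 5, 1, 44]
Period length = 10

10


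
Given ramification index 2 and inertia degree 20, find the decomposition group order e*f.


|D_P| = e * f
= 2 * 20
= 40

40


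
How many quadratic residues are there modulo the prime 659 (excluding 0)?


For prime p, the number of non-zero quadratic residues is (p-1)/2.
= (659-1)/2
= 329

329


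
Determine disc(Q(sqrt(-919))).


For K = Q(sqrt(d)) with d squarefree: disc(K) = d if d = 1 mod 4, and disc(K) = 4d if d = 2 or 3 mod 4.
Here d = -919, and d mod 4 = 1.
d = 1 mod 4 (O_K = Z[(1+sqrt(d))/2]), so disc(K) = d = -919

-919


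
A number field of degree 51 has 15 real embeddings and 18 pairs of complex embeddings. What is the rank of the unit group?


By Dirichlet's unit theorem:
rank = r1 + r2 - 1
= 15 + 18 - 1
= 32

32


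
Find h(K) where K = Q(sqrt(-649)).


K = Q(sqrt(-649)). d mod 4 = 3, so D = disc(K) = 4d = -2596
h(K) equals the number of primitive reduced positive-definite forms (a, b, c) = a*x^2 + b*x*y + c*y^2 with b^2 - 4ac = D,
where reduced means |b| <= a <= c, with b >= 0 whenever |b| = a or a = c, and primitive means gcd(a, b, c) = 1.
Reduced forces 3a^2 <= |D| = 2596, so 1 <= a <= 29; b must have the parity of D, and c = (b^2 - D)/(4a) must be an integer >= a.
Enumerate a = 1..29, b in [-a, a]:
  a=1: (1, 0, 649)  [1]
  a=2: (2, 2, 325)  [1]
  a=3..4: none
  a=5: (5, -2, 130), (5, 2, 130)  [2]
  a=6: none
  a=7: (7, -6, 94), (7, 6, 94)  [2]
  a=8..9: none
  a=10: (10, -2, 65), (10, 2, 65)  [2]
  a=11: (11, 0, 59)  [1]
  a=12: none
  a=13: (13, -2, 50), (13, 2, 50)  [2]
  a=14: (14, -6, 47), (14, 6, 47)  [2]
  a=15..18: none
  a=19: (19, -8, 35), (19, 8, 35)  [2]
  a=20..21: none
  a=22: (22, 22, 35)  [1]
  a=23: (23, -16, 31), (23, 16, 31)  [2]
  a=24: none
  a=25: (25, -2, 26), (25, 2, 26)  [2]
  a=26..29: none
Total reduced forms: 1 + 1 + 2 + 2 + 2 + 1 + 2 + 2 + 2 + 1 + 2 + 2 = 20
h = 20

20


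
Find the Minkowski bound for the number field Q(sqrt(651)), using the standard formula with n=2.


d = 651, d mod 4 = 3, so disc(K) = 4d = 2604; |disc(K)| = 2604
Real quadratic field, so n = 2, s = r2 = 0, r1 = 2
M = (n!/n^n) * (4/pi)^s * sqrt(|disc(K)|) = (2!/2^2) * (4/pi)^0 * sqrt(2604)
= 0.5 * 1.000000 * 51.029403
= 25.5147

25.5147


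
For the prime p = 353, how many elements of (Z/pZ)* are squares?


For prime p, the number of non-zero quadratic residues is (p-1)/2.
= (353-1)/2
= 176

176


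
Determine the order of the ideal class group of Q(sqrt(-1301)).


K = Q(sqrt(-1301)). d mod 4 = 3, so D = disc(K) = 4d = -5204
h(K) equals the number of primitive reduced positive-definite forms (a, b, c) = a*x^2 + b*x*y + c*y^2 with b^2 - 4ac = D,
where reduced means |b| <= a <= c, with b >= 0 whenever |b| = a or a = c, and primitive means gcd(a, b, c) = 1.
Reduced forces 3a^2 <= |D| = 5204, so 1 <= a <= 41; b must have the parity of D, and c = (b^2 - D)/(4a) must be an integer >= a.
Enumerate a = 1..41, b in [-a, a]:
  a=1: (1, 0, 1301)  [1]
  a=2: (2, 2, 651)  [1]
  a=3: (3, -2, 434), (3, 2, 434)  [2]
  a=4: none
  a=5: (5, -4, 261), (5, 4, 261)  [2]
  a=6: (6, -2, 217), (6, 2, 217)  [2]
  a=7: (7, -2, 186), (7, 2, 186)  [2]
  a=8: none
  a=9: (9, -4, 145), (9, 4, 145)  [2]
  a=10: (10, -6, 131), (10, 6, 131)  [2]
  a=11..12: none
  a=13: (13, -10, 102), (13, 10, 102)  [2]
  a=14: (14, -2, 93), (14, 2, 93)  [2]
  a=15: (15, -14, 90), (15, -4, 87), (15, 4, 87), (15, 14, 90)  [4]
  a=16: none
  a=17: (17, -10, 78), (17, 10, 78)  [2]
  a=18: (18, -14, 75), (18, 14, 75)  [2]
  a=19..20: none
  a=21: (21, -16, 65), (21, -2, 62), (21, 2, 62), (21, 16, 65)  [4]
  a=22..24: none
  a=25: (25, -14, 54), (25, 14, 54)  [2]
  a=26: (26, -10, 51), (26, 10, 51)  [2]
  a=27: (27, -14, 50), (27, 14, 50)  [2]
  a=28: none
  a=29: (29, -4, 45), (29, 4, 45)  [2]
  a=30: (30, -26, 49), (30, -14, 45), (30, 14, 45), (30, 26, 49)  [4]
  a=31: (31, -2, 42), (31, 2, 42)  [2]
  a=32..33: none
  a=34: (34, -10, 39), (34, 10, 39)  [2]
  a=35: (35, -26, 42), (35, -16, 39), (35, 16, 39), (35, 26, 42)  [4]
  a=36..41: none
Total reduced forms: 1 + 1 + 2 + 2 + 2 + 2 + 2 + 2 + 2 + 2 + 4 + 2 + 2 + 4 + 2 + 2 + 2 + 2 + 4 + 2 + 2 + 4 = 50
h = 50

50


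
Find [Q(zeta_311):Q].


The degree equals Euler's totient phi(311).
311 = 311
phi(311) = 310

310


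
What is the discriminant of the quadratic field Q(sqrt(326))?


For K = Q(sqrt(d)) with d squarefree: disc(K) = d if d = 1 mod 4, and disc(K) = 4d if d = 2 or 3 mod 4.
Here d = 326, and d mod 4 = 2.
d = 2 mod 4, not 1 (O_K = Z[sqrt(d)]), so disc(K) = 4d = 4 * (326) = 1304

1304


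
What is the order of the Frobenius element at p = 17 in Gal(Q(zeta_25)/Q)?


The Frobenius at p in Gal(Q(zeta_n)/Q) = (Z/nZ)* is the class of p, so its order is ord_25(17), the smallest k >= 1 with 17^k = 1 mod 25.
n = 25 = 5^2, phi(25) = 20; the order divides phi(n).
Divisors of 20: 1, 2, 4, 5, 10, 20
Repeated squaring mod 25: 17^1 = 17, 17^2 = 14, 17^4 = 21, 17^8 = 16, 17^16 = 6
Test divisors in increasing order:
  k=1: 17^1 = 17 mod 25
  k=2: 17^2 = 14 mod 25
  k=4: 17^4 = 21 mod 25
  k=5: 17^5 = 21 * 17 = 7 mod 25
  k=10: 17^10 = 16 * 14 = 24 mod 25
  k=20: 17^20 = 6 * 21 = 1 mod 25  <- first divisor giving 1
Order = 20

20


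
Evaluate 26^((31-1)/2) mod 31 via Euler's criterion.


p = 31 is prime and the exponent is (p-1)/2 = 15, so by Euler's criterion 26^15 = (26/31) = +1 or -1 mod 31.
Compute by square-and-multiply:
  15 = 8 + 4 + 2 + 1 (binary 1111)
  Repeated squaring mod 31: 26^1 = 26, 26^2 = 25, 26^4 = 5, 26^8 = 25
  26^15 = 26^8 * 26^4 * 26^2 * 26^1 = 25 * 5 * 25 * 26 mod 31
    25 * 5 = 125 = 1 mod 31
    1 * 25 = 25 = 25 mod 31
    25 * 26 = 650 = 30 mod 31
  26^15 = 30 mod 31
Result 30 = p - 1 = -1 mod 31: 26 is a quadratic non-residue mod 31. As a residue in [0, p-1] the value is 30.
26^15 mod 31 = 30

30


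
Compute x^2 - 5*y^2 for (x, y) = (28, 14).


x^2 - d*y^2
= 28^2 - 5*14^2
= 784 - 980
= -196

-196


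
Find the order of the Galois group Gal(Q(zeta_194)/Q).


|Gal(Q(zeta_194)/Q)| = phi(194)
= 96

96


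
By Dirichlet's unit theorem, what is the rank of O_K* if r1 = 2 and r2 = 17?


By Dirichlet's unit theorem:
rank = r1 + r2 - 1
= 2 + 17 - 1
= 18

18


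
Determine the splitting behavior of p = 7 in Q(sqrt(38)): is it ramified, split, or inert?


K = Q(sqrt(38)). Since d mod 4 = 2, disc(K) = 152.
Check p | disc: 152 mod 7 = 5.
p does not divide disc. Compute Legendre symbol (d/p):
3^((7-1)/2) mod 7 = -1
(d/p) = -1, so p is inert: (p) stays prime with e=1, f=2, g=1.
Therefore p is inert.

inert


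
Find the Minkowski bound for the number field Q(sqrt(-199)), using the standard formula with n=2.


d = -199, d mod 4 = 1, so disc(K) = d = -199; |disc(K)| = 199
Imaginary quadratic field, so n = 2, s = r2 = 1, r1 = 0
M = (n!/n^n) * (4/pi)^s * sqrt(|disc(K)|) = (2!/2^2) * (4/pi)^1 * sqrt(199)
= 0.5 * 1.273240 * 14.106736
= 8.9806

8.9806


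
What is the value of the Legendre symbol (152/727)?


p = 727 is prime, so compute (152/727) with the reciprocity algorithm (Jacobi-symbol steps: pull out 2s via (2/n), flip via reciprocity, reduce):
  pull out 2: (2/727) = +1  (since 727 mod 8 = 7)
  pull out 2: (2/727) = +1  (since 727 mod 8 = 7)
  pull out 2: (2/727) = +1  (since 727 mod 8 = 7)
  reciprocity: (19/727) -> -(727/19)
  reduce: (5/19)
  reciprocity: (5/19) -> +(19/5)
  reduce: (4/5)
  pull out 2: (2/5) = -1  (since 5 mod 8 = 5)
  pull out 2: (2/5) = -1  (since 5 mod 8 = 5)
  (1/5) = 1
Product of signs = -1
(152/727) = -1

-1


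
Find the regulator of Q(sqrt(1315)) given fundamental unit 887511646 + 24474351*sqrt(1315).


epsilon = 887511646 + 24474351*sqrt(1315)
= 1.7750e+09
R = ln(1.7750e+09)
= 21.2971

21.2971


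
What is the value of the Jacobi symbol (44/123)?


Compute (44/123) via quadratic reciprocity:
  pull out 2: (2/123) = -1  (since 123 mod 8 = 3)
  pull out 2: (2/123) = -1  (since 123 mod 8 = 3)
  reciprocity: (11/123) -> -(123/11)
  reduce: (2/11)
  pull out 2: (2/11) = -1  (since 11 mod 8 = 3)
  (1/11) = 1
Product of signs = 1

1


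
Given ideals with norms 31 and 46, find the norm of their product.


N(IJ) = N(I) * N(J)
= 31 * 46
= 1426

1426


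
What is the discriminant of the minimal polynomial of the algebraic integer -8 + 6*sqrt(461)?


The element -8 + 6*sqrt(461) has minimal polynomial:
x^2 + 16*x - 16532
Discriminant = (16)^2 - 4*(-16532)
= 256 + 66128
= 66384

66384


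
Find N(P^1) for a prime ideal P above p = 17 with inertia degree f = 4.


N(P^a) = p^(a*f)
= 17^(1*4)
= 17^4
= 83521

83521


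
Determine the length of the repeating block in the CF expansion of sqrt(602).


Run the CF algorithm for sqrt(602).
a_0 = floor(sqrt(602)) = 24; set m_0=0, q_0=1.
Recurrence: m' = q*a - m,  q' = (d - m'^2)/q,  a' = floor((a_0 + m')/q').
  step 1: m=24, q=26, a=1
  step 2: m=2, q=23, a=1
  step 3: m=21, q=7, a=6
  step 4: m=21, q=23, a=1
  step 5: m=2, q=26, a=1
  step 6: m=24, q=1, a=48
a_6 = 2*a_0 = 48, so the period closes here.
sqrt(602) = [24; 1, 1, 6, 1, 1, 48]
Period length = 6

6


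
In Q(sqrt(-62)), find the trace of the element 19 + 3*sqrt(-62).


Tr(a + b*sqrt(d)) = (a + b*sqrt(d)) + (a - b*sqrt(d)) = 2a
= 2 * (19)
= 38

38


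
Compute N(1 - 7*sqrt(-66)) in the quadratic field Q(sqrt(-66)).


N(a + b*sqrt(d)) = a^2 - d*b^2
= (1)^2 - (-66)*(-7)^2
= 1 + 3234
= 3235

3235


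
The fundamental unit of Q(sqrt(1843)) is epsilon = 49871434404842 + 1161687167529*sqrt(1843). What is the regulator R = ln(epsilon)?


epsilon = 49871434404842 + 1161687167529*sqrt(1843)
= 9.9743e+13
R = ln(9.9743e+13)
= 32.2336

32.2336


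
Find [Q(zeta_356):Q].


The degree equals Euler's totient phi(356).
356 = 2^2 * 89
phi(356) = 176

176


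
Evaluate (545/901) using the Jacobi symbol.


Compute (545/901) via quadratic reciprocity:
  reciprocity: (545/901) -> +(901/545)
  reduce: (356/545)
  pull out 2: (2/545) = +1  (since 545 mod 8 = 1)
  pull out 2: (2/545) = +1  (since 545 mod 8 = 1)
  reciprocity: (89/545) -> +(545/89)
  reduce: (11/89)
  reciprocity: (11/89) -> +(89/11)
  reduce: (1/11)
  (1/11) = 1
Product of signs = 1

1


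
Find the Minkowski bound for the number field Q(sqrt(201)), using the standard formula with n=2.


d = 201, d mod 4 = 1, so disc(K) = d = 201; |disc(K)| = 201
Real quadratic field, so n = 2, s = r2 = 0, r1 = 2
M = (n!/n^n) * (4/pi)^s * sqrt(|disc(K)|) = (2!/2^2) * (4/pi)^0 * sqrt(201)
= 0.5 * 1.000000 * 14.177447
= 7.0887

7.0887


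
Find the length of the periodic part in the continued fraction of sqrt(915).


Run the CF algorithm for sqrt(915).
a_0 = floor(sqrt(915)) = 30; set m_0=0, q_0=1.
Recurrence: m' = q*a - m,  q' = (d - m'^2)/q,  a' = floor((a_0 + m')/q').
  step 1: m=30, q=15, a=4
  step 2: m=30, q=1, a=60
a_2 = 2*a_0 = 60, so the period closes here.
sqrt(915) = [30; 4, 60]
Period length = 2

2


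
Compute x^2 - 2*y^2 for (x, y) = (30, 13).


x^2 - d*y^2
= 30^2 - 2*13^2
= 900 - 338
= 562

562


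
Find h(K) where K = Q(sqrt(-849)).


K = Q(sqrt(-849)). d mod 4 = 3, so D = disc(K) = 4d = -3396
h(K) equals the number of primitive reduced positive-definite forms (a, b, c) = a*x^2 + b*x*y + c*y^2 with b^2 - 4ac = D,
where reduced means |b| <= a <= c, with b >= 0 whenever |b| = a or a = c, and primitive means gcd(a, b, c) = 1.
Reduced forces 3a^2 <= |D| = 3396, so 1 <= a <= 33; b must have the parity of D, and c = (b^2 - D)/(4a) must be an integer >= a.
Enumerate a = 1..33, b in [-a, a]:
  a=1: (1, 0, 849)  [1]
  a=2: (2, 2, 425)  [1]
  a=3: (3, 0, 283)  [1]
  a=4: none
  a=5: (5, -2, 170), (5, 2, 170)  [2]
  a=6: (6, 6, 143)  [1]
  a=7..9: none
  a=10: (10, -2, 85), (10, 2, 85)  [2]
  a=11: (11, -6, 78), (11, 6, 78)  [2]
  a=12: none
  a=13: (13, -6, 66), (13, 6, 66)  [2]
  a=14: none
  a=15: (15, -12, 59), (15, 12, 59)  [2]
  a=16: none
  a=17: (17, -2, 50), (17, 2, 50)  [2]
  a=18: none
  a=19: (19, -10, 46), (19, 10, 46)  [2]
  a=20..21: none
  a=22: (22, -6, 39), (22, 6, 39)  [2]
  a=23: (23, -10, 38), (23, 10, 38)  [2]
  a=24: none
  a=25: (25, -2, 34), (25, 2, 34)  [2]
  a=26: (26, -6, 33), (26, 6, 33)  [2]
  a=27..29: none
  a=30: (30, -18, 31), (30, 18, 31)  [2]
  a=31..33: none
Total reduced forms: 1 + 1 + 1 + 2 + 1 + 2 + 2 + 2 + 2 + 2 + 2 + 2 + 2 + 2 + 2 + 2 = 28
h = 28

28


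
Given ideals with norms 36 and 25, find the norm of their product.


N(IJ) = N(I) * N(J)
= 36 * 25
= 900

900


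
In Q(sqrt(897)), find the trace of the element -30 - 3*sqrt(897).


Tr(a + b*sqrt(d)) = (a + b*sqrt(d)) + (a - b*sqrt(d)) = 2a
= 2 * (-30)
= -60

-60


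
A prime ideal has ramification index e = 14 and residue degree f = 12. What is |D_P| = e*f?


|D_P| = e * f
= 14 * 12
= 168

168


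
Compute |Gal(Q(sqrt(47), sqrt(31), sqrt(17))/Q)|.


The 3 square roots of distinct primes are multiplicatively independent over Q,
so [K:Q] = 2^3 and Gal(K/Q) is isomorphic to (Z/2Z)^3.
|Gal| = 2^3 = 8

8


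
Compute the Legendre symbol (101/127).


p = 127 is prime, so compute (101/127) with the reciprocity algorithm (Jacobi-symbol steps: pull out 2s via (2/n), flip via reciprocity, reduce):
  reciprocity: (101/127) -> +(127/101)
  reduce: (26/101)
  pull out 2: (2/101) = -1  (since 101 mod 8 = 5)
  reciprocity: (13/101) -> +(101/13)
  reduce: (10/13)
  pull out 2: (2/13) = -1  (since 13 mod 8 = 5)
  reciprocity: (5/13) -> +(13/5)
  reduce: (3/5)
  reciprocity: (3/5) -> +(5/3)
  reduce: (2/3)
  pull out 2: (2/3) = -1  (since 3 mod 8 = 3)
  (1/3) = 1
Product of signs = -1
(101/127) = -1

-1


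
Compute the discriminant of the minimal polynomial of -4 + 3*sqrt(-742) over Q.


The element -4 + 3*sqrt(-742) has minimal polynomial:
x^2 + 8*x + 6694
Discriminant = (8)^2 - 4*(6694)
= 64 - 26776
= -26712

-26712


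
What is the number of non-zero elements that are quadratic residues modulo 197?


For prime p, the number of non-zero quadratic residues is (p-1)/2.
= (197-1)/2
= 98

98


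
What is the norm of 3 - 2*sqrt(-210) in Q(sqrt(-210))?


N(a + b*sqrt(d)) = a^2 - d*b^2
= (3)^2 - (-210)*(-2)^2
= 9 + 840
= 849

849


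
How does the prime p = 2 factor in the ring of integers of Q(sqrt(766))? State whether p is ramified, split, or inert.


K = Q(sqrt(766)). Since d mod 4 = 2, disc(K) = 3064.
Check p | disc: 3064 mod 2 = 0.
p divides disc, so p ramifies: (p) = P^2 with e=2, f=1, g=1.
Therefore p is ramified.

ramified


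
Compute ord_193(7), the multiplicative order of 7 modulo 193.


We want ord_193(7), the smallest k >= 1 with 7^k = 1 mod 193.
n = 193 = 193, phi(193) = 192; the order divides phi(n).
Divisors of 192: 1, 2, 3, 4, 6, 8, 12, 16, 24, 32, 48, 64, 96, 192
Repeated squaring mod 193: 7^1 = 7, 7^2 = 49, 7^4 = 85, 7^8 = 84, 7^16 = 108, 7^32 = 84, 7^64 = 108, 7^128 = 84
Test divisors in increasing order:
  k=1: 7^1 = 7 mod 193
  k=2: 7^2 = 49 mod 193
  k=3: 7^3 = 49 * 7 = 150 mod 193
  k=4: 7^4 = 85 mod 193
  k=6: 7^6 = 85 * 49 = 112 mod 193
  k=8: 7^8 = 84 mod 193
  k=12: 7^12 = 84 * 85 = 192 mod 193
  k=16: 7^16 = 108 mod 193
  k=24: 7^24 = 108 * 84 = 1 mod 193  <- first divisor giving 1
Order = 24

24


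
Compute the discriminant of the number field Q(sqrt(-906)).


For K = Q(sqrt(d)) with d squarefree: disc(K) = d if d = 1 mod 4, and disc(K) = 4d if d = 2 or 3 mod 4.
Here d = -906, and d mod 4 = 2.
d = 2 mod 4, not 1 (O_K = Z[sqrt(d)]), so disc(K) = 4d = 4 * (-906) = -3624

-3624


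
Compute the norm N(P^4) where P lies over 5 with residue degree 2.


N(P^a) = p^(a*f)
= 5^(4*2)
= 5^8
= 390625

390625


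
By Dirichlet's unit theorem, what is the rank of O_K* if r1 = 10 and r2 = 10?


By Dirichlet's unit theorem:
rank = r1 + r2 - 1
= 10 + 10 - 1
= 19

19


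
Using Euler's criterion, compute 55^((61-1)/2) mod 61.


p = 61 is prime and the exponent is (p-1)/2 = 30, so by Euler's criterion 55^30 = (55/61) = +1 or -1 mod 61.
Compute by square-and-multiply:
  30 = 16 + 8 + 4 + 2 (binary 11110)
  Repeated squaring mod 61: 55^1 = 55, 55^2 = 36, 55^4 = 15, 55^8 = 42, 55^16 = 56
  55^30 = 55^16 * 55^8 * 55^4 * 55^2 = 56 * 42 * 15 * 36 mod 61
    56 * 42 = 2352 = 34 mod 61
    34 * 15 = 510 = 22 mod 61
    22 * 36 = 792 = 60 mod 61
  55^30 = 60 mod 61
Result 60 = p - 1 = -1 mod 61: 55 is a quadratic non-residue mod 61. As a residue in [0, p-1] the value is 60.
55^30 mod 61 = 60

60


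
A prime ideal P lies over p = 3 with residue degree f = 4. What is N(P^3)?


N(P^a) = p^(a*f)
= 3^(3*4)
= 3^12
= 531441

531441


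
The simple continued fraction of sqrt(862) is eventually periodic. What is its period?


Run the CF algorithm for sqrt(862).
a_0 = floor(sqrt(862)) = 29; set m_0=0, q_0=1.
Recurrence: m' = q*a - m,  q' = (d - m'^2)/q,  a' = floor((a_0 + m')/q').
  step 1: m=29, q=21, a=2
  step 2: m=13, q=33, a=1
  step 3: m=20, q=14, a=3
  step 4: m=22, q=27, a=1
  step 5: m=5, q=31, a=1
  step 6: m=26, q=6, a=9
  step 7: m=28, q=13, a=4
  step 8: m=24, q=22, a=2
  step 9: m=20, q=21, a=2
  step 10: m=22, q=18, a=2
  step 11: m=14, q=37, a=1
  step 12: m=23, q=9, a=5
  step 13: m=22, q=42, a=1
  step 14: m=20, q=11, a=4
  step 15: m=24, q=26, a=2
  step 16: m=28, q=3, a=19
  step 17: m=29, q=7, a=8
  step 18: m=27, q=19, a=2
  step 19: m=11, q=39, a=1
  step 20: m=28, q=2, a=28
  step 21: m=28, q=39, a=1
  step 22: m=11, q=19, a=2
  step 23: m=27, q=7, a=8
  step 24: m=29, q=3, a=19
  step 25: m=28, q=26, a=2
  step 26: m=24, q=11, a=4
  step 27: m=20, q=42, a=1
  step 28: m=22, q=9, a=5
  step 29: m=23, q=37, a=1
  step 30: m=14, q=18, a=2
  step 31: m=22, q=21, a=2
  step 32: m=20, q=22, a=2
  step 33: m=24, q=13, a=4
  step 34: m=28, q=6, a=9
  step 35: m=26, q=31, a=1
  step 36: m=5, q=27, a=1
  step 37: m=22, q=14, a=3
  step 38: m=20, q=33, a=1
  step 39: m=13, q=21, a=2
  step 40: m=29, q=1, a=58
a_40 = 2*a_0 = 58, so the period closes here.
sqrt(862) = [29; 2, 1, 3, 1, 1, 9, 4, 2, 2, 2, 1, 5, 1, 4, 2, 19, 8, 2, 1, 28, 1, 2, 8, 19, 2, 4, 1, 5, 1, 2, 2, 2, 4, 9, 1, 1, 3, 1, 2, 58]
Period length = 40

40


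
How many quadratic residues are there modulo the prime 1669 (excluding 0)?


For prime p, the number of non-zero quadratic residues is (p-1)/2.
= (1669-1)/2
= 834

834


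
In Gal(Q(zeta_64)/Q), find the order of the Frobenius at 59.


The Frobenius at p in Gal(Q(zeta_n)/Q) = (Z/nZ)* is the class of p, so its order is ord_64(59), the smallest k >= 1 with 59^k = 1 mod 64.
n = 64 = 2^6, phi(64) = 32; the order divides phi(n).
Divisors of 32: 1, 2, 4, 8, 16, 32
Repeated squaring mod 64: 59^1 = 59, 59^2 = 25, 59^4 = 49, 59^8 = 33, 59^16 = 1, 59^32 = 1
Test divisors in increasing order:
  k=1: 59^1 = 59 mod 64
  k=2: 59^2 = 25 mod 64
  k=4: 59^4 = 49 mod 64
  k=8: 59^8 = 33 mod 64
  k=16: 59^16 = 1 mod 64  <- first divisor giving 1
Order = 16

16


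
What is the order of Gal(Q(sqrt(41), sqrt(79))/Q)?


The 2 square roots of distinct primes are multiplicatively independent over Q,
so [K:Q] = 2^2 and Gal(K/Q) is isomorphic to (Z/2Z)^2.
|Gal| = 2^2 = 4

4


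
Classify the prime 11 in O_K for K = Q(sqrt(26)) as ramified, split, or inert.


K = Q(sqrt(26)). Since d mod 4 = 2, disc(K) = 104.
Check p | disc: 104 mod 11 = 5.
p does not divide disc. Compute Legendre symbol (d/p):
4^((11-1)/2) mod 11 = 1
(d/p) = 1, so p splits: (p) = P*P' with e=1, f=1, g=2.
Therefore p is split.

split


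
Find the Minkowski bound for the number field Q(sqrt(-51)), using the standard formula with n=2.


d = -51, d mod 4 = 1, so disc(K) = d = -51; |disc(K)| = 51
Imaginary quadratic field, so n = 2, s = r2 = 1, r1 = 0
M = (n!/n^n) * (4/pi)^s * sqrt(|disc(K)|) = (2!/2^2) * (4/pi)^1 * sqrt(51)
= 0.5 * 1.273240 * 7.141428
= 4.5464

4.5464


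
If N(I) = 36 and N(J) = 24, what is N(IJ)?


N(IJ) = N(I) * N(J)
= 36 * 24
= 864

864


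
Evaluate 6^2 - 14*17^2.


x^2 - d*y^2
= 6^2 - 14*17^2
= 36 - 4046
= -4010

-4010


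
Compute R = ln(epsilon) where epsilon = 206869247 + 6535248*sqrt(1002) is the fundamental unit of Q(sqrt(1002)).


epsilon = 206869247 + 6535248*sqrt(1002)
= 4.1374e+08
R = ln(4.1374e+08)
= 19.8407

19.8407


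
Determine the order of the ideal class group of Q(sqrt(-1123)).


K = Q(sqrt(-1123)). d mod 4 = 1, so D = disc(K) = d = -1123
h(K) equals the number of primitive reduced positive-definite forms (a, b, c) = a*x^2 + b*x*y + c*y^2 with b^2 - 4ac = D,
where reduced means |b| <= a <= c, with b >= 0 whenever |b| = a or a = c, and primitive means gcd(a, b, c) = 1.
Reduced forces 3a^2 <= |D| = 1123, so 1 <= a <= 19; b must have the parity of D, and c = (b^2 - D)/(4a) must be an integer >= a.
Enumerate a = 1..19, b in [-a, a]:
  a=1: (1, 1, 281)  [1]
  a=2..6: none
  a=7: (7, -5, 41), (7, 5, 41)  [2]
  a=8..16: none
  a=17: (17, -13, 19), (17, 13, 19)  [2]
  a=18..19: none
Total reduced forms: 1 + 2 + 2 = 5
h = 5

5


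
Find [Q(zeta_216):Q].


The degree equals Euler's totient phi(216).
216 = 2^3 * 3^3
phi(216) = 72

72


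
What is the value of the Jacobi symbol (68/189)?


Compute (68/189) via quadratic reciprocity:
  pull out 2: (2/189) = -1  (since 189 mod 8 = 5)
  pull out 2: (2/189) = -1  (since 189 mod 8 = 5)
  reciprocity: (17/189) -> +(189/17)
  reduce: (2/17)
  pull out 2: (2/17) = +1  (since 17 mod 8 = 1)
  (1/17) = 1
Product of signs = 1

1


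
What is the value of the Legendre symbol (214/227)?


p = 227 is prime, so compute (214/227) with the reciprocity algorithm (Jacobi-symbol steps: pull out 2s via (2/n), flip via reciprocity, reduce):
  pull out 2: (2/227) = -1  (since 227 mod 8 = 3)
  reciprocity: (107/227) -> -(227/107)
  reduce: (13/107)
  reciprocity: (13/107) -> +(107/13)
  reduce: (3/13)
  reciprocity: (3/13) -> +(13/3)
  reduce: (1/3)
  (1/3) = 1
Product of signs = 1
(214/227) = 1

1


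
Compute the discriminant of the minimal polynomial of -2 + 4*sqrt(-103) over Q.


The element -2 + 4*sqrt(-103) has minimal polynomial:
x^2 + 4*x + 1652
Discriminant = (4)^2 - 4*(1652)
= 16 - 6608
= -6592

-6592


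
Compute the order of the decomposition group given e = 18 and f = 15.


|D_P| = e * f
= 18 * 15
= 270

270


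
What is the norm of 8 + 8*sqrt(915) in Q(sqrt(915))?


N(a + b*sqrt(d)) = a^2 - d*b^2
= (8)^2 - (915)*(8)^2
= 64 - 58560
= -58496

-58496
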